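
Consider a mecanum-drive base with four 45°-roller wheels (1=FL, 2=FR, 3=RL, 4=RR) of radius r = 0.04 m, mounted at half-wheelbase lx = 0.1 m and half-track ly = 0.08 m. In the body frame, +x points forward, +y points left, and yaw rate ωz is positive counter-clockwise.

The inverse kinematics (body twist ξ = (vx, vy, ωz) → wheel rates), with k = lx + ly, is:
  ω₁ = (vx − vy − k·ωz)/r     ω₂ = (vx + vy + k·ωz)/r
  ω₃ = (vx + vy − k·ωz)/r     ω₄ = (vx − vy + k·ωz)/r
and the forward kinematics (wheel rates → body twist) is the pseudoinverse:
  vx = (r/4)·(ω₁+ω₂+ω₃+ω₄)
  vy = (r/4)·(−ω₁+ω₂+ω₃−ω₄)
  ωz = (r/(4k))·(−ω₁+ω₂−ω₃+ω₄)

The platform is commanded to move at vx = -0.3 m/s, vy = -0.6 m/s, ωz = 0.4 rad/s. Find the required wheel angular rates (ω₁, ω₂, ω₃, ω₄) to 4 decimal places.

k = lx + ly = 0.1 + 0.08 = 0.1800;  k·ωz = 0.1800·0.4 = 0.0720
ω₁ (FL) = (vx − vy − k·ωz)/r = 0.2280/0.04 = 5.7000
ω₂ (FR) = (vx + vy + k·ωz)/r = -0.8280/0.04 = -20.7000
ω₃ (RL) = (vx + vy − k·ωz)/r = -0.9720/0.04 = -24.3000
ω₄ (RR) = (vx − vy + k·ωz)/r = 0.3720/0.04 = 9.3000

(5.7000, -20.7000, -24.3000, 9.3000)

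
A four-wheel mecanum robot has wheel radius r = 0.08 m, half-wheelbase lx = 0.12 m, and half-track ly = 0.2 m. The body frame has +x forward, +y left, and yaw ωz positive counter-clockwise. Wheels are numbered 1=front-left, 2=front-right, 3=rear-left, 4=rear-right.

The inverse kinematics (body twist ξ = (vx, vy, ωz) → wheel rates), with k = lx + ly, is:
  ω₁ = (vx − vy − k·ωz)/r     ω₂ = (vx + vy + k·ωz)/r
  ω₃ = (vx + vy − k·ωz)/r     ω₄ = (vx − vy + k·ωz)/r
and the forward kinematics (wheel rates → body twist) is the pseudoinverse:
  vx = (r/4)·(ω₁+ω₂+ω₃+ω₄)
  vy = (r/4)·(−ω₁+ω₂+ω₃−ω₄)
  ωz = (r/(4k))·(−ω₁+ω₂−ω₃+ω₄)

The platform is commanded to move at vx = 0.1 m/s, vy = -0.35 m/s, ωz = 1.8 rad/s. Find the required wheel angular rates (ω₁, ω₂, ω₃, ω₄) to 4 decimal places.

(-1.5750, 4.0750, -10.3250, 12.8250)

k = lx + ly = 0.12 + 0.2 = 0.3200;  k·ωz = 0.3200·1.8 = 0.5760
ω₁ (FL) = (vx − vy − k·ωz)/r = -0.1260/0.08 = -1.5750
ω₂ (FR) = (vx + vy + k·ωz)/r = 0.3260/0.08 = 4.0750
ω₃ (RL) = (vx + vy − k·ωz)/r = -0.8260/0.08 = -10.3250
ω₄ (RR) = (vx − vy + k·ωz)/r = 1.0260/0.08 = 12.8250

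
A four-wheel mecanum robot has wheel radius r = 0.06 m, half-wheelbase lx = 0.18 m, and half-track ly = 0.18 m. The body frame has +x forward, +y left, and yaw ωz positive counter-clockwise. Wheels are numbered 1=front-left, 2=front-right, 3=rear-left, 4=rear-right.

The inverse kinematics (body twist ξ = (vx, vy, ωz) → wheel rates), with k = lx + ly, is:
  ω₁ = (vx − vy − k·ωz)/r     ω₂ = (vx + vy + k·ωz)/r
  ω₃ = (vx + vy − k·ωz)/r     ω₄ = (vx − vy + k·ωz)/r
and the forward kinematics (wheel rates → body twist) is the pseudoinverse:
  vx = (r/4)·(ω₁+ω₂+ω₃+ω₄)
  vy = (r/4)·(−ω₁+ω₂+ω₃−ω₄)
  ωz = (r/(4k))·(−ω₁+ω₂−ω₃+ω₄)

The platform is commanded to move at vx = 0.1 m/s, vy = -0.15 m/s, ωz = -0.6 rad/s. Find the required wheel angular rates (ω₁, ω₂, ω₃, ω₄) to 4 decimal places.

k = lx + ly = 0.18 + 0.18 = 0.3600;  k·ωz = 0.3600·-0.6 = -0.2160
ω₁ (FL) = (vx − vy − k·ωz)/r = 0.4660/0.06 = 7.7667
ω₂ (FR) = (vx + vy + k·ωz)/r = -0.2660/0.06 = -4.4333
ω₃ (RL) = (vx + vy − k·ωz)/r = 0.1660/0.06 = 2.7667
ω₄ (RR) = (vx − vy + k·ωz)/r = 0.0340/0.06 = 0.5667

(7.7667, -4.4333, 2.7667, 0.5667)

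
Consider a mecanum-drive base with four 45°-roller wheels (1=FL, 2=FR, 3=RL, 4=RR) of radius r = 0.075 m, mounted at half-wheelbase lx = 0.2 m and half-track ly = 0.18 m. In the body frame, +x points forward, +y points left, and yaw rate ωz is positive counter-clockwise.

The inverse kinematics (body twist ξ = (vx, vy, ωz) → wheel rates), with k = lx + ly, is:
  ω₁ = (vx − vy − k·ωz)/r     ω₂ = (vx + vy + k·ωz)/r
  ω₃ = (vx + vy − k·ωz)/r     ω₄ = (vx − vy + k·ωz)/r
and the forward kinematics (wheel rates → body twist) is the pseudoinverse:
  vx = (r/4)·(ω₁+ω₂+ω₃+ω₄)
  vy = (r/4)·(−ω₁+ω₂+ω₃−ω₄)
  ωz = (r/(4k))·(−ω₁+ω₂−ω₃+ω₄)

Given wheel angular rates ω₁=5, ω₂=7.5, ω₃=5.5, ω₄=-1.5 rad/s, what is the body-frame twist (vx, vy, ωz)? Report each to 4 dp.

(0.3094, 0.1781, -0.2220)

k = lx + ly = 0.2 + 0.18 = 0.3800
ω₁+ω₂+ω₃+ω₄ = 16.5000  →  vx = (0.075/4)·16.5000 = 0.3094
−ω₁+ω₂+ω₃−ω₄ = 9.5000  →  vy = (0.075/4)·9.5000 = 0.1781
−ω₁+ω₂−ω₃+ω₄ = -4.5000  →  ωz = (0.075/1.5200)·-4.5000 = -0.2220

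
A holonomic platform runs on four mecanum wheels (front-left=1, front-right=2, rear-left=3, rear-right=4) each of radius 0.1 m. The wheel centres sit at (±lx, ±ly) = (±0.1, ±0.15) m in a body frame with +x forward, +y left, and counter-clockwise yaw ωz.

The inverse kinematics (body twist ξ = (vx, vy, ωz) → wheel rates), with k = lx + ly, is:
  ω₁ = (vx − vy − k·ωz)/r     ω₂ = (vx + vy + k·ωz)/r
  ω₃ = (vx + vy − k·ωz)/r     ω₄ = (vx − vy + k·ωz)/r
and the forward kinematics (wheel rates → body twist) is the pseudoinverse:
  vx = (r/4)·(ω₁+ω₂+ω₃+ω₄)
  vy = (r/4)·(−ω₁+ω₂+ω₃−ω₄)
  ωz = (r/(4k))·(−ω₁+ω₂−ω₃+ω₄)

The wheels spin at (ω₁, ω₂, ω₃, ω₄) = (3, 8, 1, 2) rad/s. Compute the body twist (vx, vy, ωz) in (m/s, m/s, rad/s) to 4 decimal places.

k = lx + ly = 0.1 + 0.15 = 0.2500
ω₁+ω₂+ω₃+ω₄ = 14.0000  →  vx = (0.1/4)·14.0000 = 0.3500
−ω₁+ω₂+ω₃−ω₄ = 4.0000  →  vy = (0.1/4)·4.0000 = 0.1000
−ω₁+ω₂−ω₃+ω₄ = 6.0000  →  ωz = (0.1/1.0000)·6.0000 = 0.6000

(0.3500, 0.1000, 0.6000)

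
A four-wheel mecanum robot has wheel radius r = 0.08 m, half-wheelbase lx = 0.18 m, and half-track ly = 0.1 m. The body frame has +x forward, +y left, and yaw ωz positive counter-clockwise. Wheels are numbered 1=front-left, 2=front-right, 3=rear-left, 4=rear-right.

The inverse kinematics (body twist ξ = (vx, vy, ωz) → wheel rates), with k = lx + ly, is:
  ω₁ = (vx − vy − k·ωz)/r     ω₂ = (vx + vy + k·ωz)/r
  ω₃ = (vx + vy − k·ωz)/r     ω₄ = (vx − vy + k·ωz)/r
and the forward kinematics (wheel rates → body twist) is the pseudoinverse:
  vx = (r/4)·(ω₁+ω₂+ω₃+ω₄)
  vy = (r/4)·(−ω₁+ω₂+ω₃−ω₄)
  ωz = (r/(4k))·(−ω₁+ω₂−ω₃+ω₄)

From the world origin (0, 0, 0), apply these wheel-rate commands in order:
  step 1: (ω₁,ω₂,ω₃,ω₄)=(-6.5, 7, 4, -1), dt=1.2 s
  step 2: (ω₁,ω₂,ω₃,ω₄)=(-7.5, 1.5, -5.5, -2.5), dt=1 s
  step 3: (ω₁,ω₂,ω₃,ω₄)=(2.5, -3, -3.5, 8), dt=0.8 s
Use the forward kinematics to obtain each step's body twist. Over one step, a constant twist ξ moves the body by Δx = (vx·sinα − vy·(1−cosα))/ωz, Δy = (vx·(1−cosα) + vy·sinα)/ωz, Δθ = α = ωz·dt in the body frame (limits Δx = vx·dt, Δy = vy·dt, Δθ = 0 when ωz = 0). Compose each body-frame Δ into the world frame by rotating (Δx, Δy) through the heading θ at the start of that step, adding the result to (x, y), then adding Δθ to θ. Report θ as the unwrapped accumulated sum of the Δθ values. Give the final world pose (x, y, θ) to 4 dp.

step 1: ξ=(vx,vy,ωz)=(0.0700, 0.3700, 0.6071), dt=1.2 → body Δ=(-0.0780, 0.4350, 0.7286) → world pose (-0.0780, 0.4350, 0.7286)
step 2: ξ=(vx,vy,ωz)=(-0.2800, 0.1200, 0.8571), dt=1.0 → body Δ=(-0.2953, -0.0070, 0.8571) → world pose (-0.2936, 0.2332, 1.5857)
step 3: ξ=(vx,vy,ωz)=(0.0800, -0.3400, 0.4286), dt=0.8 → body Δ=(0.1089, -0.2558, 0.3429) → world pose (-0.0394, 0.3459, 1.9286)

(-0.0394, 0.3459, 1.9286)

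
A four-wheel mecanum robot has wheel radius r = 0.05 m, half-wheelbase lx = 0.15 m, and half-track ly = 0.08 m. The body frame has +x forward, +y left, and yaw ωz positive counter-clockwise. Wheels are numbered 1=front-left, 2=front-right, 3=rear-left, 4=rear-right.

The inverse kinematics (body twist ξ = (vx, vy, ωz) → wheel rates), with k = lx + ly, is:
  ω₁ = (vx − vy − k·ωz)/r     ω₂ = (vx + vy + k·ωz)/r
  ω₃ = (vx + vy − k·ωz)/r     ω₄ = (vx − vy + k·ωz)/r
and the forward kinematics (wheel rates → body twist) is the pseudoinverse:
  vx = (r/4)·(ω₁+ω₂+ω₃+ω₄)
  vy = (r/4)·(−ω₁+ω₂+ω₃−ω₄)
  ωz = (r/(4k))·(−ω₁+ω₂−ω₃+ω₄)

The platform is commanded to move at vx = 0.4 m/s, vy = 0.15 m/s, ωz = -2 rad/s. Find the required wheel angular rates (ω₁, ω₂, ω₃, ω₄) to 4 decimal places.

(14.2000, 1.8000, 20.2000, -4.2000)

k = lx + ly = 0.15 + 0.08 = 0.2300;  k·ωz = 0.2300·-2 = -0.4600
ω₁ (FL) = (vx − vy − k·ωz)/r = 0.7100/0.05 = 14.2000
ω₂ (FR) = (vx + vy + k·ωz)/r = 0.0900/0.05 = 1.8000
ω₃ (RL) = (vx + vy − k·ωz)/r = 1.0100/0.05 = 20.2000
ω₄ (RR) = (vx − vy + k·ωz)/r = -0.2100/0.05 = -4.2000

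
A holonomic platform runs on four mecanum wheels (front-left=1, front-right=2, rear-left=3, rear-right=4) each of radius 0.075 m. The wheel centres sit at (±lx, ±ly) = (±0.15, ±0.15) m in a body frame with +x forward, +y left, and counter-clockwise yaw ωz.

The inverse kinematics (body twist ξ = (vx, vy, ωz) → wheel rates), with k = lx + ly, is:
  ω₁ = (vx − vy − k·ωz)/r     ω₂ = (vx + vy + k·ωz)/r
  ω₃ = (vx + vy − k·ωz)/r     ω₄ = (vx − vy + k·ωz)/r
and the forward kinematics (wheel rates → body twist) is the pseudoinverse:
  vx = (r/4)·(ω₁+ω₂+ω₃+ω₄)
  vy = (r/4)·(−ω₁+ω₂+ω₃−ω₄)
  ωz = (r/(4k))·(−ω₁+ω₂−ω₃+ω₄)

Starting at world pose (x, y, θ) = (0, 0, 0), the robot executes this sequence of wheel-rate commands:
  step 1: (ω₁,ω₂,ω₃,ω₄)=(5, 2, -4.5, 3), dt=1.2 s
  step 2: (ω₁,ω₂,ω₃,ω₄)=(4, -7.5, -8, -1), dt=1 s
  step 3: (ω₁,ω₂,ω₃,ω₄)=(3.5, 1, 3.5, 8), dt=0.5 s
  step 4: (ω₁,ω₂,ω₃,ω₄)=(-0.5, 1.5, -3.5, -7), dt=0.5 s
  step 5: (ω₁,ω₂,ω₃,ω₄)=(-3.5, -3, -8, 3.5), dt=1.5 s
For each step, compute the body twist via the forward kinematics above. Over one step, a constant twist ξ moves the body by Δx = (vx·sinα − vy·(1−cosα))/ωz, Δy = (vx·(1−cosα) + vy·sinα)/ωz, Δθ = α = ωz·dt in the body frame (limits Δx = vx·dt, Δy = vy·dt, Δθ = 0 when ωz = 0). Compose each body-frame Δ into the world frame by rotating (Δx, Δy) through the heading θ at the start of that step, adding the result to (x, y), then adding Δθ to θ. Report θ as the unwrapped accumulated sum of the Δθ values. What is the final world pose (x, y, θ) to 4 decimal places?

(-0.0014, -1.0154, 1.1969)

step 1: ξ=(vx,vy,ωz)=(0.1031, -0.1969, 0.2812), dt=1.2 → body Δ=(0.1609, -0.2111, 0.3375) → world pose (0.1609, -0.2111, 0.3375)
step 2: ξ=(vx,vy,ωz)=(-0.2344, -0.3469, -0.2812), dt=1.0 → body Δ=(-0.2798, -0.3096, -0.2812) → world pose (-0.0006, -0.5959, 0.0562)
step 3: ξ=(vx,vy,ωz)=(0.3000, -0.1313, 0.1250), dt=0.5 → body Δ=(0.1520, -0.0609, 0.0625) → world pose (0.1546, -0.6481, 0.1187)
step 4: ξ=(vx,vy,ωz)=(-0.1781, 0.1031, -0.0938), dt=0.5 → body Δ=(-0.0878, 0.0536, -0.0469) → world pose (0.0610, -0.6053, 0.0719)
step 5: ξ=(vx,vy,ωz)=(-0.2062, -0.2062, 0.7500), dt=1.5 → body Δ=(-0.0917, -0.4046, 1.1250) → world pose (-0.0014, -1.0154, 1.1969)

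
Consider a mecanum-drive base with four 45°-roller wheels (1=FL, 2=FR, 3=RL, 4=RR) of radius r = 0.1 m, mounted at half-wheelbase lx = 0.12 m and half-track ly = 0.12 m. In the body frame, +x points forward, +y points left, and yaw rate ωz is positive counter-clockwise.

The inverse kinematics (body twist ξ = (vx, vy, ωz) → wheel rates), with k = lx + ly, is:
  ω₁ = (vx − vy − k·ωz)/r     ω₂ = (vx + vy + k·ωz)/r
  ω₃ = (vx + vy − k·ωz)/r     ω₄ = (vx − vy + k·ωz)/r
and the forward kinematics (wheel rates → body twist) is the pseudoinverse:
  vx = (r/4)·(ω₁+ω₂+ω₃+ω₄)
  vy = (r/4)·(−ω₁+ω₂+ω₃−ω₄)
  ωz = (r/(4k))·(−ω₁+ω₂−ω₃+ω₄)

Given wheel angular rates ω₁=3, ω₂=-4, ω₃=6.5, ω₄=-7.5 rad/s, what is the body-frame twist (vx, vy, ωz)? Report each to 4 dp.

k = lx + ly = 0.12 + 0.12 = 0.2400
ω₁+ω₂+ω₃+ω₄ = -2.0000  →  vx = (0.1/4)·-2.0000 = -0.0500
−ω₁+ω₂+ω₃−ω₄ = 7.0000  →  vy = (0.1/4)·7.0000 = 0.1750
−ω₁+ω₂−ω₃+ω₄ = -21.0000  →  ωz = (0.1/0.9600)·-21.0000 = -2.1875

(-0.0500, 0.1750, -2.1875)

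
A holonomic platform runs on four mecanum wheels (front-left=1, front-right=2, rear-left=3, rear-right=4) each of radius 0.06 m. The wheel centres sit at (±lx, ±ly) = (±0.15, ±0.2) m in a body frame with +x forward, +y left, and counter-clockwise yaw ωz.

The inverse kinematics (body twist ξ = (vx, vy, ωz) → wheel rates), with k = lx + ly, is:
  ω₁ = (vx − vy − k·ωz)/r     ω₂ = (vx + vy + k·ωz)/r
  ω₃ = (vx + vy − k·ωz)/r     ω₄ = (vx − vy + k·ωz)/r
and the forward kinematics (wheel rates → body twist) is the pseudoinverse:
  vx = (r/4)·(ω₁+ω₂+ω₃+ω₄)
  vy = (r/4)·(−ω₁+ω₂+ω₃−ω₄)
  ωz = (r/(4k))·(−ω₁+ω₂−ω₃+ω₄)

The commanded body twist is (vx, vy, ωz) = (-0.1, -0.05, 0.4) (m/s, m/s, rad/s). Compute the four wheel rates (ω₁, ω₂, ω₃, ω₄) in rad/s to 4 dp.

k = lx + ly = 0.15 + 0.2 = 0.3500;  k·ωz = 0.3500·0.4 = 0.1400
ω₁ (FL) = (vx − vy − k·ωz)/r = -0.1900/0.06 = -3.1667
ω₂ (FR) = (vx + vy + k·ωz)/r = -0.0100/0.06 = -0.1667
ω₃ (RL) = (vx + vy − k·ωz)/r = -0.2900/0.06 = -4.8333
ω₄ (RR) = (vx − vy + k·ωz)/r = 0.0900/0.06 = 1.5000

(-3.1667, -0.1667, -4.8333, 1.5000)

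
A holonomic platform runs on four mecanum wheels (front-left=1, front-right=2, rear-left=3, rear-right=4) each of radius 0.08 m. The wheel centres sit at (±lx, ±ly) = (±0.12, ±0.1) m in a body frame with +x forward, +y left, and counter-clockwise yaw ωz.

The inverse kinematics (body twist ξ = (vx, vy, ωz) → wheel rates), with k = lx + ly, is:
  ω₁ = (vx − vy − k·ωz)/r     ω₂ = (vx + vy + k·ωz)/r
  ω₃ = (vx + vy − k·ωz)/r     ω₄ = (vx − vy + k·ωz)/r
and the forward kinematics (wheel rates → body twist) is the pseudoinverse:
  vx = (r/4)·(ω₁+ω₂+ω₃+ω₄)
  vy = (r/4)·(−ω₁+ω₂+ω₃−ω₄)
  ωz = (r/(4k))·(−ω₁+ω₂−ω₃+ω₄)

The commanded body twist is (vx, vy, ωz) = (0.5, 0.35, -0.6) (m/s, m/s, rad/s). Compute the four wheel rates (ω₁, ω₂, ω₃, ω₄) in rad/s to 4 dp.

(3.5250, 8.9750, 12.2750, 0.2250)

k = lx + ly = 0.12 + 0.1 = 0.2200;  k·ωz = 0.2200·-0.6 = -0.1320
ω₁ (FL) = (vx − vy − k·ωz)/r = 0.2820/0.08 = 3.5250
ω₂ (FR) = (vx + vy + k·ωz)/r = 0.7180/0.08 = 8.9750
ω₃ (RL) = (vx + vy − k·ωz)/r = 0.9820/0.08 = 12.2750
ω₄ (RR) = (vx − vy + k·ωz)/r = 0.0180/0.08 = 0.2250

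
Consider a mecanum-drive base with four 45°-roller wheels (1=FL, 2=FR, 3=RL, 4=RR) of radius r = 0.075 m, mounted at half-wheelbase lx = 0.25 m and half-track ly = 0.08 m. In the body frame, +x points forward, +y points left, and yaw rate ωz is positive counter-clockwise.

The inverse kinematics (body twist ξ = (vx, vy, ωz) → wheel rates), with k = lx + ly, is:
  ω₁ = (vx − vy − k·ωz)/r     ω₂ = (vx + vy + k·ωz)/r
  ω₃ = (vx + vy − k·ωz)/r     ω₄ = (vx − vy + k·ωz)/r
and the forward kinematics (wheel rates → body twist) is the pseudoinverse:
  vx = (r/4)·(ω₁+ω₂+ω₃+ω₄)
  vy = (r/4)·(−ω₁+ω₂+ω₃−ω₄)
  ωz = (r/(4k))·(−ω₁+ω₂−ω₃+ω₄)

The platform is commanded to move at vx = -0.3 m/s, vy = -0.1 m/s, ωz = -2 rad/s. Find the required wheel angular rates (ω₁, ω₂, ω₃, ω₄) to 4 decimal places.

k = lx + ly = 0.25 + 0.08 = 0.3300;  k·ωz = 0.3300·-2 = -0.6600
ω₁ (FL) = (vx − vy − k·ωz)/r = 0.4600/0.075 = 6.1333
ω₂ (FR) = (vx + vy + k·ωz)/r = -1.0600/0.075 = -14.1333
ω₃ (RL) = (vx + vy − k·ωz)/r = 0.2600/0.075 = 3.4667
ω₄ (RR) = (vx − vy + k·ωz)/r = -0.8600/0.075 = -11.4667

(6.1333, -14.1333, 3.4667, -11.4667)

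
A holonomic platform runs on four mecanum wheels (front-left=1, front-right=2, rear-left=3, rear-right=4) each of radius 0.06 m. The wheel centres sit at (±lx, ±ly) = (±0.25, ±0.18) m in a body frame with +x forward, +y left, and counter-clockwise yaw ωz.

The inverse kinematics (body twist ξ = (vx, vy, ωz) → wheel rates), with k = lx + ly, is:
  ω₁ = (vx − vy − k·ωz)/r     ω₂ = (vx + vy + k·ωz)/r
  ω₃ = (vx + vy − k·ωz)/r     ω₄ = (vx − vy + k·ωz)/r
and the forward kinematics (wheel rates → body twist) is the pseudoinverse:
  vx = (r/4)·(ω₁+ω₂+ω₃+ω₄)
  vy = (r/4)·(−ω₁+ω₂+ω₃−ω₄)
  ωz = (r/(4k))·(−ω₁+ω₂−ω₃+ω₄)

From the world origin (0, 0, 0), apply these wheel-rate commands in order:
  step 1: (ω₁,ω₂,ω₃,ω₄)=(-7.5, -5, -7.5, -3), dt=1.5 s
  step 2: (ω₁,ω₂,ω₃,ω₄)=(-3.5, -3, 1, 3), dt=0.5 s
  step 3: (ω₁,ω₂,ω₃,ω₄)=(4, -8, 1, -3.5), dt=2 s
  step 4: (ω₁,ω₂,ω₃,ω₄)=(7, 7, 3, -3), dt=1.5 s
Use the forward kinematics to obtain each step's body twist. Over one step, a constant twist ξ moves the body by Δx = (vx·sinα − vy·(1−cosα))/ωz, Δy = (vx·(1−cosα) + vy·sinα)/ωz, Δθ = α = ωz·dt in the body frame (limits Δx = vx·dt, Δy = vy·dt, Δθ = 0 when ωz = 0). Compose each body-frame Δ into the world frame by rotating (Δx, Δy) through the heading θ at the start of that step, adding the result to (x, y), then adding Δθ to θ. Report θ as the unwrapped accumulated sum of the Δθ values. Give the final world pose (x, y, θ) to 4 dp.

(-0.4273, -0.4963, -1.0552)

step 1: ξ=(vx,vy,ωz)=(-0.3450, -0.0300, 0.2442), dt=1.5 → body Δ=(-0.4979, -0.1377, 0.3663) → world pose (-0.4979, -0.1377, 0.3663)
step 2: ξ=(vx,vy,ωz)=(-0.0375, -0.0225, 0.0872), dt=0.5 → body Δ=(-0.0185, -0.0117, 0.0436) → world pose (-0.5110, -0.1552, 0.4099)
step 3: ξ=(vx,vy,ωz)=(-0.0975, -0.1125, -0.5756), dt=2.0 → body Δ=(-0.2705, -0.0781, -1.1512) → world pose (-0.7279, -0.3347, -0.7413)
step 4: ξ=(vx,vy,ωz)=(0.2100, 0.0900, -0.2093), dt=1.5 → body Δ=(0.3309, 0.0838, -0.3140) → world pose (-0.4273, -0.4963, -1.0552)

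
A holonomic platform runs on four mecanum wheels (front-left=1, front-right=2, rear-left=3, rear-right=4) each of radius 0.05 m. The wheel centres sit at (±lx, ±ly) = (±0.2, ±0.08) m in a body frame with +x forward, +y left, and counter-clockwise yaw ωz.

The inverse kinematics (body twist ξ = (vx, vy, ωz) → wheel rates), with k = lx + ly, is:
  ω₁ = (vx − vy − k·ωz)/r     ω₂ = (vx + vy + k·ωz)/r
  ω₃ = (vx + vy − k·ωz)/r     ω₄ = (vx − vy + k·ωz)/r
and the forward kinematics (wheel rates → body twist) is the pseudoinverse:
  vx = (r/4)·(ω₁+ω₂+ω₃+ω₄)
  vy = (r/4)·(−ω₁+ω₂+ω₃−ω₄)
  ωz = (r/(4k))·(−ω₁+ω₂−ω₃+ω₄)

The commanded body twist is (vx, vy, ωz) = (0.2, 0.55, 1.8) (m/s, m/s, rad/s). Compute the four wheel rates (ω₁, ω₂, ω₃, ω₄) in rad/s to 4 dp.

(-17.0800, 25.0800, 4.9200, 3.0800)

k = lx + ly = 0.2 + 0.08 = 0.2800;  k·ωz = 0.2800·1.8 = 0.5040
ω₁ (FL) = (vx − vy − k·ωz)/r = -0.8540/0.05 = -17.0800
ω₂ (FR) = (vx + vy + k·ωz)/r = 1.2540/0.05 = 25.0800
ω₃ (RL) = (vx + vy − k·ωz)/r = 0.2460/0.05 = 4.9200
ω₄ (RR) = (vx − vy + k·ωz)/r = 0.1540/0.05 = 3.0800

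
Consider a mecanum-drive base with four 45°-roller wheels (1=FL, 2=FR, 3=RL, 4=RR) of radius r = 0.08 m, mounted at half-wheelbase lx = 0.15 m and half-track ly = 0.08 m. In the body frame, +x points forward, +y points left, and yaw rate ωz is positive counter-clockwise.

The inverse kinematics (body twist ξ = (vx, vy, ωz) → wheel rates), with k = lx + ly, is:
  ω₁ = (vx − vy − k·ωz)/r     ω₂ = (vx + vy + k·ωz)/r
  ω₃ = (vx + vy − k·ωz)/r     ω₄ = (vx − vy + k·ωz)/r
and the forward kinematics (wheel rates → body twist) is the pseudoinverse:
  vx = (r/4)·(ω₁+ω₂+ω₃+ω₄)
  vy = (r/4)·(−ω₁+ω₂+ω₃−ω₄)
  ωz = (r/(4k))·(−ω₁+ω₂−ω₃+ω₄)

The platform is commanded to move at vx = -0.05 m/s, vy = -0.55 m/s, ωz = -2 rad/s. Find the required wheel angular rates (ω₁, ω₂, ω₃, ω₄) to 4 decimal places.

k = lx + ly = 0.15 + 0.08 = 0.2300;  k·ωz = 0.2300·-2 = -0.4600
ω₁ (FL) = (vx − vy − k·ωz)/r = 0.9600/0.08 = 12.0000
ω₂ (FR) = (vx + vy + k·ωz)/r = -1.0600/0.08 = -13.2500
ω₃ (RL) = (vx + vy − k·ωz)/r = -0.1400/0.08 = -1.7500
ω₄ (RR) = (vx − vy + k·ωz)/r = 0.0400/0.08 = 0.5000

(12.0000, -13.2500, -1.7500, 0.5000)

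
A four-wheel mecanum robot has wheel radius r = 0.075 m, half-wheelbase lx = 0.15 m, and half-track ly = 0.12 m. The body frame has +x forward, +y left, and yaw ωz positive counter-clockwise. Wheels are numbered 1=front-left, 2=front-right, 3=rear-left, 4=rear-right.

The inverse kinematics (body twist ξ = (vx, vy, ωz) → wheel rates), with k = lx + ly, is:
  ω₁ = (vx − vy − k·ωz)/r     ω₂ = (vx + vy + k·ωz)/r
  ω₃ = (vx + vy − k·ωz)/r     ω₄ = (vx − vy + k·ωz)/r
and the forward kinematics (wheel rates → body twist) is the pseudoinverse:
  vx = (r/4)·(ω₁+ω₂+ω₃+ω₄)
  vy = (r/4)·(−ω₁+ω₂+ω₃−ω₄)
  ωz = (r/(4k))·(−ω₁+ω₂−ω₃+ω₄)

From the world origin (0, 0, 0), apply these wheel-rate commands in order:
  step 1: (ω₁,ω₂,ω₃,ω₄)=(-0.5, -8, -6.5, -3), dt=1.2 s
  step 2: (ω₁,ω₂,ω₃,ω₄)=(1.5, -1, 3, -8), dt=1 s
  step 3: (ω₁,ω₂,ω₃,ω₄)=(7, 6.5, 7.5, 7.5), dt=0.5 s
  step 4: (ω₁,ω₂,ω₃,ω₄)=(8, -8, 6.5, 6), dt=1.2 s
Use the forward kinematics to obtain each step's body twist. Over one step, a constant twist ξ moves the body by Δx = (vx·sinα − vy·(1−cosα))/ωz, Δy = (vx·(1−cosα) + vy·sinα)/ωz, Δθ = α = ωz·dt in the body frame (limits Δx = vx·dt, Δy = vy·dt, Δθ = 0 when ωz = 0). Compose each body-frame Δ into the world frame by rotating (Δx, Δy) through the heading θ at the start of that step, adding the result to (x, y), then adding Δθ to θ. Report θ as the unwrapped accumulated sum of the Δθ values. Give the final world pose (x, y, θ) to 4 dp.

step 1: ξ=(vx,vy,ωz)=(-0.3375, -0.2062, -0.2778), dt=1.2 → body Δ=(-0.4384, -0.1761, -0.3333) → world pose (-0.4384, -0.1761, -0.3333)
step 2: ξ=(vx,vy,ωz)=(-0.0844, 0.1594, -0.9375), dt=1.0 → body Δ=(-0.0032, 0.1738, -0.9375) → world pose (-0.3845, -0.0108, -1.2708)
step 3: ξ=(vx,vy,ωz)=(0.5344, -0.0094, -0.0347), dt=0.5 → body Δ=(0.2671, -0.0070, -0.0174) → world pose (-0.3123, -0.2681, -1.2882)
step 4: ξ=(vx,vy,ωz)=(0.2344, -0.2906, -1.1458), dt=1.2 → body Δ=(-0.0037, -0.4135, -1.3750) → world pose (-0.7105, -0.3799, -2.6632)

(-0.7105, -0.3799, -2.6632)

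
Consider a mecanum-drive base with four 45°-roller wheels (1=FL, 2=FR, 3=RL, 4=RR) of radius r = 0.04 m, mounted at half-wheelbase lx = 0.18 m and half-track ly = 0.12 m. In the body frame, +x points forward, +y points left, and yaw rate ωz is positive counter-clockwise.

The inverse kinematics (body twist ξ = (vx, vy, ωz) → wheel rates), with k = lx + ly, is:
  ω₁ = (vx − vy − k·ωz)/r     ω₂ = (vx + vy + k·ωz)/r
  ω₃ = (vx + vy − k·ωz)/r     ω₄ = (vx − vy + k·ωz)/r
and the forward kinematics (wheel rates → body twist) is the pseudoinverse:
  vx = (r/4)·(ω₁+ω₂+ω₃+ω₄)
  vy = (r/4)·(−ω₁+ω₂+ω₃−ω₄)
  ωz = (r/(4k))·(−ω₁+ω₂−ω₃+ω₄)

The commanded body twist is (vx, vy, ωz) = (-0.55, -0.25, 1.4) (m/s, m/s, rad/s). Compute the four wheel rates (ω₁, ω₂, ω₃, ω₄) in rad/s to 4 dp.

k = lx + ly = 0.18 + 0.12 = 0.3000;  k·ωz = 0.3000·1.4 = 0.4200
ω₁ (FL) = (vx − vy − k·ωz)/r = -0.7200/0.04 = -18.0000
ω₂ (FR) = (vx + vy + k·ωz)/r = -0.3800/0.04 = -9.5000
ω₃ (RL) = (vx + vy − k·ωz)/r = -1.2200/0.04 = -30.5000
ω₄ (RR) = (vx − vy + k·ωz)/r = 0.1200/0.04 = 3.0000

(-18.0000, -9.5000, -30.5000, 3.0000)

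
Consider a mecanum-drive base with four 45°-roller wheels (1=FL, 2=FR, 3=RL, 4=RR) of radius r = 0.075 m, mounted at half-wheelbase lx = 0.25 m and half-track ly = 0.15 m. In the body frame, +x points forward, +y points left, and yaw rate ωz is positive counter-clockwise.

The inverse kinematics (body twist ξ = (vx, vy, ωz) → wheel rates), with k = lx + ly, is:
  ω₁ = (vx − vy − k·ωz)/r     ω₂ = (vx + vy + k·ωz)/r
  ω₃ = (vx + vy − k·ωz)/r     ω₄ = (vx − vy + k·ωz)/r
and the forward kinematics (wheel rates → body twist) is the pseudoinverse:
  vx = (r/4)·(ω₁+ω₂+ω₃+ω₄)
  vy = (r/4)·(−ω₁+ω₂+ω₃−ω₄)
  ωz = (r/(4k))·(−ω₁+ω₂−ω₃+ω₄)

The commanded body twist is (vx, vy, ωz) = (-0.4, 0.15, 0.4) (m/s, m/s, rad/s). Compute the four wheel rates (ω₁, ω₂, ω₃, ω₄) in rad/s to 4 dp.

(-9.4667, -1.2000, -5.4667, -5.2000)

k = lx + ly = 0.25 + 0.15 = 0.4000;  k·ωz = 0.4000·0.4 = 0.1600
ω₁ (FL) = (vx − vy − k·ωz)/r = -0.7100/0.075 = -9.4667
ω₂ (FR) = (vx + vy + k·ωz)/r = -0.0900/0.075 = -1.2000
ω₃ (RL) = (vx + vy − k·ωz)/r = -0.4100/0.075 = -5.4667
ω₄ (RR) = (vx − vy + k·ωz)/r = -0.3900/0.075 = -5.2000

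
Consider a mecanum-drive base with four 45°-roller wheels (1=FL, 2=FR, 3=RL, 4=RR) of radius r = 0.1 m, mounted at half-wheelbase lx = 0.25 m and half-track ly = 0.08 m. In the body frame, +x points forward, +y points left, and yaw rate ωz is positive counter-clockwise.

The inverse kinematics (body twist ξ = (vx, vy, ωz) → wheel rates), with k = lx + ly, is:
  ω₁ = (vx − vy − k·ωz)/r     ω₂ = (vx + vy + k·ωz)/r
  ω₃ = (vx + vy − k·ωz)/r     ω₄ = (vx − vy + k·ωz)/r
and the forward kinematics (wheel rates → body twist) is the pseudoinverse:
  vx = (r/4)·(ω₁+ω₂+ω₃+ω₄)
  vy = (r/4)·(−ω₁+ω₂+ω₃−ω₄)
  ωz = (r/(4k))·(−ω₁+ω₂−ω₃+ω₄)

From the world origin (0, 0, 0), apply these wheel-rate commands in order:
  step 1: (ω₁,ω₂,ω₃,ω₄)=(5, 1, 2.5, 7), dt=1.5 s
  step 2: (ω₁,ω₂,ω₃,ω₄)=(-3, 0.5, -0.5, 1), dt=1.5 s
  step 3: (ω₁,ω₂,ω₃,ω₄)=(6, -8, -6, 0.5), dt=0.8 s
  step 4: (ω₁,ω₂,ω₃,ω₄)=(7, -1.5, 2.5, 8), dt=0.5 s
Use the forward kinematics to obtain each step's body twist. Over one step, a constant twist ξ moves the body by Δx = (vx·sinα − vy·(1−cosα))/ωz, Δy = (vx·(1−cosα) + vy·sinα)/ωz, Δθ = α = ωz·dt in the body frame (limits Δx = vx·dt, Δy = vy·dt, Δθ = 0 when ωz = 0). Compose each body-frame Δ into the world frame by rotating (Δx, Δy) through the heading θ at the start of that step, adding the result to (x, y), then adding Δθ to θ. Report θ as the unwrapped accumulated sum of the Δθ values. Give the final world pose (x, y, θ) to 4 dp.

(0.7343, -0.8405, 0.0568)

step 1: ξ=(vx,vy,ωz)=(0.3875, -0.2125, 0.0379), dt=1.5 → body Δ=(0.5900, -0.3021, 0.0568) → world pose (0.5900, -0.3021, 0.0568)
step 2: ξ=(vx,vy,ωz)=(-0.0500, 0.0500, 0.3788), dt=1.5 → body Δ=(-0.0918, 0.0503, 0.5682) → world pose (0.4955, -0.2571, 0.6250)
step 3: ξ=(vx,vy,ωz)=(-0.1875, -0.5125, -0.5682), dt=0.8 → body Δ=(-0.2365, -0.3625, -0.4545) → world pose (0.5158, -0.6894, 0.1705)
step 4: ξ=(vx,vy,ωz)=(0.4000, -0.3500, -0.2273), dt=0.5 → body Δ=(0.1896, -0.1860, -0.1136) → world pose (0.7343, -0.8405, 0.0568)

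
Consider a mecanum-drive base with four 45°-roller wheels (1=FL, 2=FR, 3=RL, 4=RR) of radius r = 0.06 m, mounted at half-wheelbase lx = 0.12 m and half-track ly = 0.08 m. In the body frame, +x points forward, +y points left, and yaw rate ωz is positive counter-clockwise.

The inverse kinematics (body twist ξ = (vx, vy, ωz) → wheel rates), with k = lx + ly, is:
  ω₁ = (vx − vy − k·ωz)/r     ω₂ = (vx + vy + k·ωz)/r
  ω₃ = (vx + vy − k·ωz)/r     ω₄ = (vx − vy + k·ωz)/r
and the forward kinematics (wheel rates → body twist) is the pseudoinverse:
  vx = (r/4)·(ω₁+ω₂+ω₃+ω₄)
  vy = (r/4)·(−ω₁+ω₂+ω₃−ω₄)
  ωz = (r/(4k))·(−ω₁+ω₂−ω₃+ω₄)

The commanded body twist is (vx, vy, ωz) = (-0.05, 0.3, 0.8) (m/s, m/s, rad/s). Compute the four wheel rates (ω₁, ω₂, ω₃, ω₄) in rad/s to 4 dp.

k = lx + ly = 0.12 + 0.08 = 0.2000;  k·ωz = 0.2000·0.8 = 0.1600
ω₁ (FL) = (vx − vy − k·ωz)/r = -0.5100/0.06 = -8.5000
ω₂ (FR) = (vx + vy + k·ωz)/r = 0.4100/0.06 = 6.8333
ω₃ (RL) = (vx + vy − k·ωz)/r = 0.0900/0.06 = 1.5000
ω₄ (RR) = (vx − vy + k·ωz)/r = -0.1900/0.06 = -3.1667

(-8.5000, 6.8333, 1.5000, -3.1667)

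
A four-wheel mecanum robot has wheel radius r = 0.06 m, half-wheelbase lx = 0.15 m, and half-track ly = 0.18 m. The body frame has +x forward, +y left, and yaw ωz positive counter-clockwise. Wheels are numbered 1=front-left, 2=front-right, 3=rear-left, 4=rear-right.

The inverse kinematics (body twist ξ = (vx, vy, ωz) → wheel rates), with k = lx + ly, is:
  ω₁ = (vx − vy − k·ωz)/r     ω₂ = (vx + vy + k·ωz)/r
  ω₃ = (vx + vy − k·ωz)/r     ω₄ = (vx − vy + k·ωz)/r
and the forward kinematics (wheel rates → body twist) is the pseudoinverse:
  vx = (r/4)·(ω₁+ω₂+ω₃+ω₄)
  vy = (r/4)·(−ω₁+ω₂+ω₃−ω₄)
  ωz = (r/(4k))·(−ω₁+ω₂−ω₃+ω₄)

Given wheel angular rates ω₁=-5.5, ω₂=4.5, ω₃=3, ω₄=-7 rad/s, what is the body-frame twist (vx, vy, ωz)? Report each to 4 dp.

k = lx + ly = 0.15 + 0.18 = 0.3300
ω₁+ω₂+ω₃+ω₄ = -5.0000  →  vx = (0.06/4)·-5.0000 = -0.0750
−ω₁+ω₂+ω₃−ω₄ = 20.0000  →  vy = (0.06/4)·20.0000 = 0.3000
−ω₁+ω₂−ω₃+ω₄ = 0.0000  →  ωz = (0.06/1.3200)·0.0000 = 0.0000

(-0.0750, 0.3000, 0.0000)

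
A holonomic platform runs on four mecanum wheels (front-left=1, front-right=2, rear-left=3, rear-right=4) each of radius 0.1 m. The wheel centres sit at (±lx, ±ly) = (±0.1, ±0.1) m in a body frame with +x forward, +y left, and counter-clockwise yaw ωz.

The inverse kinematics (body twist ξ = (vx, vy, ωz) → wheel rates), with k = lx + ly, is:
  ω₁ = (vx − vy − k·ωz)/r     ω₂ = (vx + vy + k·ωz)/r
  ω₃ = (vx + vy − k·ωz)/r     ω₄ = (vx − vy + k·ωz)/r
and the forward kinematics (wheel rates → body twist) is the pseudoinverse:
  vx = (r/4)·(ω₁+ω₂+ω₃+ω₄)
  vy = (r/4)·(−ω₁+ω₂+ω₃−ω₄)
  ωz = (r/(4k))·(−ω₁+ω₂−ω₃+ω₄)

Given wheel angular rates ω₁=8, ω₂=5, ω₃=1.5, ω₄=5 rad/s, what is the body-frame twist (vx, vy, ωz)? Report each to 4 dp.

k = lx + ly = 0.1 + 0.1 = 0.2000
ω₁+ω₂+ω₃+ω₄ = 19.5000  →  vx = (0.1/4)·19.5000 = 0.4875
−ω₁+ω₂+ω₃−ω₄ = -6.5000  →  vy = (0.1/4)·-6.5000 = -0.1625
−ω₁+ω₂−ω₃+ω₄ = 0.5000  →  ωz = (0.1/0.8000)·0.5000 = 0.0625

(0.4875, -0.1625, 0.0625)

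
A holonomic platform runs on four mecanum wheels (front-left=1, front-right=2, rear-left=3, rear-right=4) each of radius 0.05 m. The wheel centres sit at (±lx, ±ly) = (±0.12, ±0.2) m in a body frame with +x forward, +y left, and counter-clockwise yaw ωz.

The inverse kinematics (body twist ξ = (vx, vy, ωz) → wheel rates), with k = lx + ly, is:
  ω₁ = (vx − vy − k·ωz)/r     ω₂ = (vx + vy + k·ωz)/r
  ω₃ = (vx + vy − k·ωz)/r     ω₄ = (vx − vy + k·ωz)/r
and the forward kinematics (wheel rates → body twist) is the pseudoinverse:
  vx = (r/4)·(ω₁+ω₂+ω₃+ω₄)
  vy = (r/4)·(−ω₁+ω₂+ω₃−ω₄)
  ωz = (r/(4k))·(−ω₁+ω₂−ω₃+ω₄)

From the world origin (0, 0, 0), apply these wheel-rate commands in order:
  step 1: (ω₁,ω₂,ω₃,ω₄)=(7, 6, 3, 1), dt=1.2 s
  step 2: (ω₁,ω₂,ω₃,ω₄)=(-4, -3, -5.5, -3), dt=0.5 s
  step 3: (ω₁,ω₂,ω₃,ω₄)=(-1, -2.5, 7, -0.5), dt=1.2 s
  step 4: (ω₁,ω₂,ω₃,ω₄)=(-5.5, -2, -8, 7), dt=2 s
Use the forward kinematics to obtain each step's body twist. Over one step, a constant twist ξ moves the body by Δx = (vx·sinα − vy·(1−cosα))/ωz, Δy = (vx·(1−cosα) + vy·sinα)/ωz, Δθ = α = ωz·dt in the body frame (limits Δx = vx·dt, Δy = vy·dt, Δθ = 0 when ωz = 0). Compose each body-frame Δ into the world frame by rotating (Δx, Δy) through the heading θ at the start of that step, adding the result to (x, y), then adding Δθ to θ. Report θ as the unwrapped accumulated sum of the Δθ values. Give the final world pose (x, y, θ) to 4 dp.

(0.0959, -0.2290, 0.9512)

step 1: ξ=(vx,vy,ωz)=(0.2125, 0.0125, -0.1172), dt=1.2 → body Δ=(0.2552, -0.0029, -0.1406) → world pose (0.2552, -0.0029, -0.1406)
step 2: ξ=(vx,vy,ωz)=(-0.1938, -0.0188, 0.1367), dt=0.5 → body Δ=(-0.0965, -0.0127, 0.0684) → world pose (0.1579, -0.0020, -0.0723)
step 3: ξ=(vx,vy,ωz)=(0.0375, 0.0750, -0.3516), dt=1.2 → body Δ=(0.0624, 0.0780, -0.4219) → world pose (0.2258, 0.0713, -0.4941)
step 4: ξ=(vx,vy,ωz)=(-0.1063, -0.1438, 0.7227), dt=2.0 → body Δ=(0.0282, -0.3260, 1.4453) → world pose (0.0959, -0.2290, 0.9512)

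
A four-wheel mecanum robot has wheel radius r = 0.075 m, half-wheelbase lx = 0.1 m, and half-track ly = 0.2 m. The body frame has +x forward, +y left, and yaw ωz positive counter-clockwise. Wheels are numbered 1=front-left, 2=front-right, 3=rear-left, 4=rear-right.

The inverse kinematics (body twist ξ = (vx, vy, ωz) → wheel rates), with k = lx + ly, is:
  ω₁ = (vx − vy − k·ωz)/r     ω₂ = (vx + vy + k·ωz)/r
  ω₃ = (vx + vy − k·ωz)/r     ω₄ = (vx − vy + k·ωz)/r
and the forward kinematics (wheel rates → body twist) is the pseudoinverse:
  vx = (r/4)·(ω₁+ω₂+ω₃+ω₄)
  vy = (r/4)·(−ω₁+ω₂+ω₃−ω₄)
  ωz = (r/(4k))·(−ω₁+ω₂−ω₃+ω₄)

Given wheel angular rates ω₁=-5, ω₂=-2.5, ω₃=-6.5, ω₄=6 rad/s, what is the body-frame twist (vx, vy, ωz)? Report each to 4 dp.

(-0.1500, -0.1875, 0.9375)

k = lx + ly = 0.1 + 0.2 = 0.3000
ω₁+ω₂+ω₃+ω₄ = -8.0000  →  vx = (0.075/4)·-8.0000 = -0.1500
−ω₁+ω₂+ω₃−ω₄ = -10.0000  →  vy = (0.075/4)·-10.0000 = -0.1875
−ω₁+ω₂−ω₃+ω₄ = 15.0000  →  ωz = (0.075/1.2000)·15.0000 = 0.9375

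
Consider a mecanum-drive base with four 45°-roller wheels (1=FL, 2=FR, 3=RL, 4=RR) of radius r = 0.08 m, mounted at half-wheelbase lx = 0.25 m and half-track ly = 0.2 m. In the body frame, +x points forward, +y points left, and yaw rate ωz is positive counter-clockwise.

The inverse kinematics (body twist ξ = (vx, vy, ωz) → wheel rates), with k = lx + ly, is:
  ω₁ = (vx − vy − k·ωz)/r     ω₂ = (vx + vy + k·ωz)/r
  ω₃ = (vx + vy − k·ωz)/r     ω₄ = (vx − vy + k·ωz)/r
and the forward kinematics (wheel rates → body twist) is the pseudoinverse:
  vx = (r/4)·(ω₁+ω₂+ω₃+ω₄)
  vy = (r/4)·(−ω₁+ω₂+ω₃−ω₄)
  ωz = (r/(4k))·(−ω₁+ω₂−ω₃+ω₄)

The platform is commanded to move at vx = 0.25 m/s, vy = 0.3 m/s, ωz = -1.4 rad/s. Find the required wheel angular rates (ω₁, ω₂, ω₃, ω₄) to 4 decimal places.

(7.2500, -1.0000, 14.7500, -8.5000)

k = lx + ly = 0.25 + 0.2 = 0.4500;  k·ωz = 0.4500·-1.4 = -0.6300
ω₁ (FL) = (vx − vy − k·ωz)/r = 0.5800/0.08 = 7.2500
ω₂ (FR) = (vx + vy + k·ωz)/r = -0.0800/0.08 = -1.0000
ω₃ (RL) = (vx + vy − k·ωz)/r = 1.1800/0.08 = 14.7500
ω₄ (RR) = (vx − vy + k·ωz)/r = -0.6800/0.08 = -8.5000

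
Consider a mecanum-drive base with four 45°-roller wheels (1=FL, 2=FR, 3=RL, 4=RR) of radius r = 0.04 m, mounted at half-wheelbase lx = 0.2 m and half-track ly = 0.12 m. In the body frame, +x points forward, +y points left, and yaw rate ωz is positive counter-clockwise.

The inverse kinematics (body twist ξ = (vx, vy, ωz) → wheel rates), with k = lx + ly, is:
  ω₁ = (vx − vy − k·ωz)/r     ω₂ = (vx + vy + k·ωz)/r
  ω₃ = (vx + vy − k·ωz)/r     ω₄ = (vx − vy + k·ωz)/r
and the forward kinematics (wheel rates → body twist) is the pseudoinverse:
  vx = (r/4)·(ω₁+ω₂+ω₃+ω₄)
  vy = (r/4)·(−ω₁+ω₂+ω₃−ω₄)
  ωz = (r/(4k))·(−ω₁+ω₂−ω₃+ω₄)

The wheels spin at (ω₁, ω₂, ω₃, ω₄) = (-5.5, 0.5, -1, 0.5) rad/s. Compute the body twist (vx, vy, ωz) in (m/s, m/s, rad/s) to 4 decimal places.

(-0.0550, 0.0450, 0.2344)

k = lx + ly = 0.2 + 0.12 = 0.3200
ω₁+ω₂+ω₃+ω₄ = -5.5000  →  vx = (0.04/4)·-5.5000 = -0.0550
−ω₁+ω₂+ω₃−ω₄ = 4.5000  →  vy = (0.04/4)·4.5000 = 0.0450
−ω₁+ω₂−ω₃+ω₄ = 7.5000  →  ωz = (0.04/1.2800)·7.5000 = 0.2344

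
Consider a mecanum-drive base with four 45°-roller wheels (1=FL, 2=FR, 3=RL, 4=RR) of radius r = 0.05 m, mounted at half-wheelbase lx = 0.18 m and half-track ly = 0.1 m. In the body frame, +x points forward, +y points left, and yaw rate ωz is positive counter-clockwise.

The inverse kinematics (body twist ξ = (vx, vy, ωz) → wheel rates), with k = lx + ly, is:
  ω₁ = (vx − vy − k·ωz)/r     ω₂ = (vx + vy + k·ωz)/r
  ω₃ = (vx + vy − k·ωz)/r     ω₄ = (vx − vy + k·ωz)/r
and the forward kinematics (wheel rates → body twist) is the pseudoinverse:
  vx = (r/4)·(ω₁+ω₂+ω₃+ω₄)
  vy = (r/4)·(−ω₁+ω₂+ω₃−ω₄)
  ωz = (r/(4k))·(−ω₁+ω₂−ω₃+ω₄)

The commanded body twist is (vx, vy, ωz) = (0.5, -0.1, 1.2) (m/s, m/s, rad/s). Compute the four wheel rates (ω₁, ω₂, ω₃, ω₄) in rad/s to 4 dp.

k = lx + ly = 0.18 + 0.1 = 0.2800;  k·ωz = 0.2800·1.2 = 0.3360
ω₁ (FL) = (vx − vy − k·ωz)/r = 0.2640/0.05 = 5.2800
ω₂ (FR) = (vx + vy + k·ωz)/r = 0.7360/0.05 = 14.7200
ω₃ (RL) = (vx + vy − k·ωz)/r = 0.0640/0.05 = 1.2800
ω₄ (RR) = (vx − vy + k·ωz)/r = 0.9360/0.05 = 18.7200

(5.2800, 14.7200, 1.2800, 18.7200)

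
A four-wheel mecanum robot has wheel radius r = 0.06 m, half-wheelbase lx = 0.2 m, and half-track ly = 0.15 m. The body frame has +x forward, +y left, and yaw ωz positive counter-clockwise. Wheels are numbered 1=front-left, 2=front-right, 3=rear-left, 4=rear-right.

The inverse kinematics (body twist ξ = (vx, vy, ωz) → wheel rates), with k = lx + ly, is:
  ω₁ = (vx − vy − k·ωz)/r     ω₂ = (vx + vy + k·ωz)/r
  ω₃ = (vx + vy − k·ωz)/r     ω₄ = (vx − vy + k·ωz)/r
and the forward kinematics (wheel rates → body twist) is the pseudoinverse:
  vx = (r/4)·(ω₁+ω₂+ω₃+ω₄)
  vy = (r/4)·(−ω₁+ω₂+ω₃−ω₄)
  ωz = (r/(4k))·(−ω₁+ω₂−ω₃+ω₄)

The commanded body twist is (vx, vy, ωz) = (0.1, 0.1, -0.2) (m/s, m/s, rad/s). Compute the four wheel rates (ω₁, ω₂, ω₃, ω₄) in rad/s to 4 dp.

k = lx + ly = 0.2 + 0.15 = 0.3500;  k·ωz = 0.3500·-0.2 = -0.0700
ω₁ (FL) = (vx − vy − k·ωz)/r = 0.0700/0.06 = 1.1667
ω₂ (FR) = (vx + vy + k·ωz)/r = 0.1300/0.06 = 2.1667
ω₃ (RL) = (vx + vy − k·ωz)/r = 0.2700/0.06 = 4.5000
ω₄ (RR) = (vx − vy + k·ωz)/r = -0.0700/0.06 = -1.1667

(1.1667, 2.1667, 4.5000, -1.1667)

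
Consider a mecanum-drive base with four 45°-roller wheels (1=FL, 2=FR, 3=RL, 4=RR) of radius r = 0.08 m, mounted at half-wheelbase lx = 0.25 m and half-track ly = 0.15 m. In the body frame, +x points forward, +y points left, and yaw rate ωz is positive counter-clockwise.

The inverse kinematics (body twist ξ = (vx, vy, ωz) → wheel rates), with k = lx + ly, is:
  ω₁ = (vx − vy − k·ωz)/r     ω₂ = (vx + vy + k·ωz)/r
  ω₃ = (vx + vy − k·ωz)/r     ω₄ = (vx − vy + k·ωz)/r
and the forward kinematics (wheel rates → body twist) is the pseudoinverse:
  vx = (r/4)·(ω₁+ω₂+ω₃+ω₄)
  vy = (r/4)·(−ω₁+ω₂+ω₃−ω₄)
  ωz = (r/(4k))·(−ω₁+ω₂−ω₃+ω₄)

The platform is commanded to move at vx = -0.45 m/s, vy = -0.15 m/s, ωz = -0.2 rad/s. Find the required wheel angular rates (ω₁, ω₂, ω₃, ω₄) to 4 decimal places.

(-2.7500, -8.5000, -6.5000, -4.7500)

k = lx + ly = 0.25 + 0.15 = 0.4000;  k·ωz = 0.4000·-0.2 = -0.0800
ω₁ (FL) = (vx − vy − k·ωz)/r = -0.2200/0.08 = -2.7500
ω₂ (FR) = (vx + vy + k·ωz)/r = -0.6800/0.08 = -8.5000
ω₃ (RL) = (vx + vy − k·ωz)/r = -0.5200/0.08 = -6.5000
ω₄ (RR) = (vx − vy + k·ωz)/r = -0.3800/0.08 = -4.7500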